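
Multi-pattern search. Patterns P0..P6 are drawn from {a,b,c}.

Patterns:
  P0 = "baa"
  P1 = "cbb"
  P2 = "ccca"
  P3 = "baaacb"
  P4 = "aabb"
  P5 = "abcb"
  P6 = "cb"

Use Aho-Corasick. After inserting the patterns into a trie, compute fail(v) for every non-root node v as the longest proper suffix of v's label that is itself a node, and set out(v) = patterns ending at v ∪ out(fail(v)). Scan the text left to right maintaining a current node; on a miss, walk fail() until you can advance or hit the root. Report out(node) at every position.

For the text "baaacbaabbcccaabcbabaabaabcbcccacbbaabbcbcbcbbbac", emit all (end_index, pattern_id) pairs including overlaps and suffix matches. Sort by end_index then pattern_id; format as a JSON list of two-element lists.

Build:
Trie (insert patterns):
  0='ε' goto a→13 b→1 c→4
  1='b' goto a→2
  2='ba' goto a→3
  3='baa' goto a→10  [P0 ends]
  4='c' goto b→5 c→7
  5='cb' goto b→6  [P6 ends]
  6='cbb' goto ·  [P1 ends]
  7='cc' goto c→8
  8='ccc' goto a→9
  9='ccca' goto ·  [P2 ends]
  10='baaa' goto c→11
  11='baaac' goto b→12
  12='baaacb' goto ·  [P3 ends]
  13='a' goto a→14 b→17
  14='aa' goto b→15
  15='aab' goto b→16
  16='aabb' goto ·  [P4 ends]
  17='ab' goto c→18
  18='abc' goto b→19
  19='abcb' goto ·  [P5 ends]

Failure links (BFS by depth):
  n1('b'): parent n0 fail=0; on 'b' 0 → fail=0;  out ∅∪∅=∅
  n4('c'): parent n0 fail=0; on 'c' 0 → fail=0;  out ∅∪∅=∅
  n13('a'): parent n0 fail=0; on 'a' 0 → fail=0;  out ∅∪∅=∅
  n2('ba'): parent n1 fail=0; on 'a' 0 → fail=13;  out ∅∪∅=∅
  n5('cb'): parent n4 fail=0; on 'b' 0 → fail=1;  out {6}∪∅={6}
  n7('cc'): parent n4 fail=0; on 'c' 0 → fail=4;  out ∅∪∅=∅
  n14('aa'): parent n13 fail=0; on 'a' 0 → fail=13;  out ∅∪∅=∅
  n17('ab'): parent n13 fail=0; on 'b' 0 → fail=1;  out ∅∪∅=∅
  n3('baa'): parent n2 fail=13; on 'a' 13 → fail=14;  out {0}∪∅={0}
  n6('cbb'): parent n5 fail=1; on 'b' 1→0 → fail=1;  out {1}∪∅={1}
  n8('ccc'): parent n7 fail=4; on 'c' 4 → fail=7;  out ∅∪∅=∅
  n15('aab'): parent n14 fail=13; on 'b' 13 → fail=17;  out ∅∪∅=∅
  n18('abc'): parent n17 fail=1; on 'c' 1→0 → fail=4;  out ∅∪∅=∅
  n9('ccca'): parent n8 fail=7; on 'a' 7→4→0 → fail=13;  out {2}∪∅={2}
  n10('baaa'): parent n3 fail=14; on 'a' 14→13 → fail=14;  out ∅∪∅=∅
  n16('aabb'): parent n15 fail=17; on 'b' 17→1→0 → fail=1;  out {4}∪∅={4}
  n19('abcb'): parent n18 fail=4; on 'b' 4 → fail=5;  out {5}∪{6}={5,6}
  n11('baaac'): parent n10 fail=14; on 'c' 14→13→0 → fail=4;  out ∅∪∅=∅
  n12('baaacb'): parent n11 fail=4; on 'b' 4 → fail=5;  out {3}∪{6}={3,6}

Scan:
[0] read 'b'  n0⇒n1
[1] read 'a'  n1⇒n2
[2] read 'a'  n2⇒n3  → match P0@[0:2]
[3] read 'a'  n3⇒n10
[4] read 'c'  n10⇒n11
[5] read 'b'  n11⇒n12  → match P3@[0:5],P6@[4:5]
[6] read 'a'  n12⇒n2 ·f
[7] read 'a'  n2⇒n3  → match P0@[5:7]
[8] read 'b'  n3⇒n15 ·f
[9] read 'b'  n15⇒n16  → match P4@[6:9]
[10] read 'c'  n16⇒n4 ·f
[11] read 'c'  n4⇒n7
[12] read 'c'  n7⇒n8
[13] read 'a'  n8⇒n9  → match P2@[10:13]
[14] read 'a'  n9⇒n14 ·f
[15] read 'b'  n14⇒n15
[16] read 'c'  n15⇒n18 ·f
[17] read 'b'  n18⇒n19  → match P5@[14:17],P6@[16:17]
[18] read 'a'  n19⇒n2 ·f
[19] read 'b'  n2⇒n17 ·f
[20] read 'a'  n17⇒n2 ·f
[21] read 'a'  n2⇒n3  → match P0@[19:21]
[22] read 'b'  n3⇒n15 ·f
[23] read 'a'  n15⇒n2 ·f
[24] read 'a'  n2⇒n3  → match P0@[22:24]
[25] read 'b'  n3⇒n15 ·f
[26] read 'c'  n15⇒n18 ·f
[27] read 'b'  n18⇒n19  → match P5@[24:27],P6@[26:27]
[28] read 'c'  n19⇒n4 ·f
[29] read 'c'  n4⇒n7
[30] read 'c'  n7⇒n8
[31] read 'a'  n8⇒n9  → match P2@[28:31]
[32] read 'c'  n9⇒n4 ·f
[33] read 'b'  n4⇒n5  → match P6@[32:33]
[34] read 'b'  n5⇒n6  → match P1@[32:34]
[35] read 'a'  n6⇒n2 ·f
[36] read 'a'  n2⇒n3  → match P0@[34:36]
[37] read 'b'  n3⇒n15 ·f
[38] read 'b'  n15⇒n16  → match P4@[35:38]
[39] read 'c'  n16⇒n4 ·f
[40] read 'b'  n4⇒n5  → match P6@[39:40]
[41] read 'c'  n5⇒n4 ·f
[42] read 'b'  n4⇒n5  → match P6@[41:42]
[43] read 'c'  n5⇒n4 ·f
[44] read 'b'  n4⇒n5  → match P6@[43:44]
[45] read 'b'  n5⇒n6  → match P1@[43:45]
[46] read 'b'  n6⇒n1 ·f
[47] read 'a'  n1⇒n2
[48] read 'c'  n2⇒n4 ·f

All matches (sorted): [[2,0],[5,3],[5,6],[7,0],[9,4],[13,2],[17,5],[17,6],[21,0],[24,0],[27,5],[27,6],[31,2],[33,6],[34,1],[36,0],[38,4],[40,6],[42,6],[44,6],[45,1]]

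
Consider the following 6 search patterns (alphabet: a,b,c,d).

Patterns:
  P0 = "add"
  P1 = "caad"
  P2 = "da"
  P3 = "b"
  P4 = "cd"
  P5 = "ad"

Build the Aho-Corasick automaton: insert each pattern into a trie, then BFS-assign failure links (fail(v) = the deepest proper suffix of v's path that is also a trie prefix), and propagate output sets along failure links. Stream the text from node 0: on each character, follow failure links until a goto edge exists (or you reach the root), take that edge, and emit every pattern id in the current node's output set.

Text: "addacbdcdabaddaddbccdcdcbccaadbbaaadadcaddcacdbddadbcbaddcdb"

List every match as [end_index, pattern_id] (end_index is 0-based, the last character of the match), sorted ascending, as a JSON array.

Build:
Trie nodes:
  n0 'ε': a→1 b→10 c→4 d→8
  n1 'a': d→2
  n2 'ad': d→3  [P5 ends]
  n3 'add': ·  [P0 ends]
  n4 'c': a→5 d→11
  n5 'ca': a→6
  n6 'caa': d→7
  n7 'caad': ·  [P1 ends]
  n8 'd': a→9
  n9 'da': ·  [P2 ends]
  n10 'b': ·  [P3 ends]
  n11 'cd': ·  [P4 ends]

Failure links (BFS by depth):
  n1('a'): parent n0 fail=0; on 'a' 0 → fail=0;  out ∅∪∅=∅
  n4('c'): parent n0 fail=0; on 'c' 0 → fail=0;  out ∅∪∅=∅
  n8('d'): parent n0 fail=0; on 'd' 0 → fail=0;  out ∅∪∅=∅
  n10('b'): parent n0 fail=0; on 'b' 0 → fail=0;  out {3}∪∅={3}
  n2('ad'): parent n1 fail=0; on 'd' 0 → fail=8;  out {5}∪∅={5}
  n5('ca'): parent n4 fail=0; on 'a' 0 → fail=1;  out ∅∪∅=∅
  n9('da'): parent n8 fail=0; on 'a' 0 → fail=1;  out {2}∪∅={2}
  n11('cd'): parent n4 fail=0; on 'd' 0 → fail=8;  out {4}∪∅={4}
  n3('add'): parent n2 fail=8; on 'd' 8→0 → fail=8;  out {0}∪∅={0}
  n6('caa'): parent n5 fail=1; on 'a' 1→0 → fail=1;  out ∅∪∅=∅
  n7('caad'): parent n6 fail=1; on 'd' 1 → fail=2;  out {1}∪{5}={1,5}

Scan:
[0] read 'a'  n0⇒n1
[1] read 'd'  n1⇒n2  → match P5@[0:1]
[2] read 'd'  n2⇒n3  → match P0@[0:2]
[3] read 'a'  n3⇒n9 (fail-walked)  → match P2@[2:3]
[4] read 'c'  n9⇒n4 (fail-walked)
[5] read 'b'  n4⇒n10 (fail-walked)  → match P3@[5:5]
[6] read 'd'  n10⇒n8 (fail-walked)
[7] read 'c'  n8⇒n4 (fail-walked)
[8] read 'd'  n4⇒n11  → match P4@[7:8]
[9] read 'a'  n11⇒n9 (fail-walked)  → match P2@[8:9]
[10] read 'b'  n9⇒n10 (fail-walked)  → match P3@[10:10]
[11] read 'a'  n10⇒n1 (fail-walked)
[12] read 'd'  n1⇒n2  → match P5@[11:12]
[13] read 'd'  n2⇒n3  → match P0@[11:13]
[14] read 'a'  n3⇒n9 (fail-walked)  → match P2@[13:14]
[15] read 'd'  n9⇒n2 (fail-walked)  → match P5@[14:15]
[16] read 'd'  n2⇒n3  → match P0@[14:16]
[17] read 'b'  n3⇒n10 (fail-walked)  → match P3@[17:17]
[18] read 'c'  n10⇒n4 (fail-walked)
[19] read 'c'  n4⇒n4 (fail-walked)
[20] read 'd'  n4⇒n11  → match P4@[19:20]
[21] read 'c'  n11⇒n4 (fail-walked)
[22] read 'd'  n4⇒n11  → match P4@[21:22]
[23] read 'c'  n11⇒n4 (fail-walked)
[24] read 'b'  n4⇒n10 (fail-walked)  → match P3@[24:24]
[25] read 'c'  n10⇒n4 (fail-walked)
[26] read 'c'  n4⇒n4 (fail-walked)
[27] read 'a'  n4⇒n5
[28] read 'a'  n5⇒n6
[29] read 'd'  n6⇒n7  → match P1@[26:29],P5@[28:29]
[30] read 'b'  n7⇒n10 (fail-walked)  → match P3@[30:30]
[31] read 'b'  n10⇒n10 (fail-walked)  → match P3@[31:31]
[32] read 'a'  n10⇒n1 (fail-walked)
[33] read 'a'  n1⇒n1 (fail-walked)
[34] read 'a'  n1⇒n1 (fail-walked)
[35] read 'd'  n1⇒n2  → match P5@[34:35]
[36] read 'a'  n2⇒n9 (fail-walked)  → match P2@[35:36]
[37] read 'd'  n9⇒n2 (fail-walked)  → match P5@[36:37]
[38] read 'c'  n2⇒n4 (fail-walked)
[39] read 'a'  n4⇒n5
[40] read 'd'  n5⇒n2 (fail-walked)  → match P5@[39:40]
[41] read 'd'  n2⇒n3  → match P0@[39:41]
[42] read 'c'  n3⇒n4 (fail-walked)
[43] read 'a'  n4⇒n5
[44] read 'c'  n5⇒n4 (fail-walked)
[45] read 'd'  n4⇒n11  → match P4@[44:45]
[46] read 'b'  n11⇒n10 (fail-walked)  → match P3@[46:46]
[47] read 'd'  n10⇒n8 (fail-walked)
[48] read 'd'  n8⇒n8 (fail-walked)
[49] read 'a'  n8⇒n9  → match P2@[48:49]
[50] read 'd'  n9⇒n2 (fail-walked)  → match P5@[49:50]
[51] read 'b'  n2⇒n10 (fail-walked)  → match P3@[51:51]
[52] read 'c'  n10⇒n4 (fail-walked)
[53] read 'b'  n4⇒n10 (fail-walked)  → match P3@[53:53]
[54] read 'a'  n10⇒n1 (fail-walked)
[55] read 'd'  n1⇒n2  → match P5@[54:55]
[56] read 'd'  n2⇒n3  → match P0@[54:56]
[57] read 'c'  n3⇒n4 (fail-walked)
[58] read 'd'  n4⇒n11  → match P4@[57:58]
[59] read 'b'  n11⇒n10 (fail-walked)  → match P3@[59:59]

Result: [[1,5],[2,0],[3,2],[5,3],[8,4],[9,2],[10,3],[12,5],[13,0],[14,2],[15,5],[16,0],[17,3],[20,4],[22,4],[24,3],[29,1],[29,5],[30,3],[31,3],[35,5],[36,2],[37,5],[40,5],[41,0],[45,4],[46,3],[49,2],[50,5],[51,3],[53,3],[55,5],[56,0],[58,4],[59,3]]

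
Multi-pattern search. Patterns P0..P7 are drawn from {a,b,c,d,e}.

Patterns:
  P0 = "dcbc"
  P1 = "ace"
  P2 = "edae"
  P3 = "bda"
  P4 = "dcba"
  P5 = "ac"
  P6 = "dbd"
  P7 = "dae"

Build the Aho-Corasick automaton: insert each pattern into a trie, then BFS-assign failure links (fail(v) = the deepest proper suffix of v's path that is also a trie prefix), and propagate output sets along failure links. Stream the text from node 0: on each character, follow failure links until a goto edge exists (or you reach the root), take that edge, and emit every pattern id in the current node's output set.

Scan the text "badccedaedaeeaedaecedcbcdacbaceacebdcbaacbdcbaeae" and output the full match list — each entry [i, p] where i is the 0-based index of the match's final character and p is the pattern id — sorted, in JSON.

Construct AC machine:
Trie nodes:
  n0 'ε': a→5 b→12 d→1 e→8
  n1 'd': a→18 b→16 c→2
  n2 'dc': b→3
  n3 'dcb': a→15 c→4
  n4 'dcbc': ·  ←P0
  n5 'a': c→6
  n6 'ac': e→7  ←P5
  n7 'ace': ·  ←P1
  n8 'e': d→9
  n9 'ed': a→10
  n10 'eda': e→11
  n11 'edae': ·  ←P2
  n12 'b': d→13
  n13 'bd': a→14
  n14 'bda': ·  ←P3
  n15 'dcba': ·  ←P4
  n16 'db': d→17
  n17 'dbd': ·  ←P6
  n18 'da': e→19
  n19 'dae': ·  ←P7

Failure links (BFS by depth):
  fail(1) 'd': from fail(0)=0 chase 'd': 0 ⇒ 0;  out=∅∪out(0)=∅
  fail(5) 'a': from fail(0)=0 chase 'a': 0 ⇒ 0;  out=∅∪out(0)=∅
  fail(8) 'e': from fail(0)=0 chase 'e': 0 ⇒ 0;  out=∅∪out(0)=∅
  fail(12) 'b': from fail(0)=0 chase 'b': 0 ⇒ 0;  out=∅∪out(0)=∅
  fail(2) 'dc': from fail(1)=0 chase 'c': 0 ⇒ 0;  out=∅∪out(0)=∅
  fail(6) 'ac': from fail(5)=0 chase 'c': 0 ⇒ 0;  out={5}∪out(0)={5}
  fail(9) 'ed': from fail(8)=0 chase 'd': 0 ⇒ 1;  out=∅∪out(1)=∅
  fail(13) 'bd': from fail(12)=0 chase 'd': 0 ⇒ 1;  out=∅∪out(1)=∅
  fail(16) 'db': from fail(1)=0 chase 'b': 0 ⇒ 12;  out=∅∪out(12)=∅
  fail(18) 'da': from fail(1)=0 chase 'a': 0 ⇒ 5;  out=∅∪out(5)=∅
  fail(3) 'dcb': from fail(2)=0 chase 'b': 0 ⇒ 12;  out=∅∪out(12)=∅
  fail(7) 'ace': from fail(6)=0 chase 'e': 0 ⇒ 8;  out={1}∪out(8)={1}
  fail(10) 'eda': from fail(9)=1 chase 'a': 1 ⇒ 18;  out=∅∪out(18)=∅
  fail(14) 'bda': from fail(13)=1 chase 'a': 1 ⇒ 18;  out={3}∪out(18)={3}
  fail(17) 'dbd': from fail(16)=12 chase 'd': 12 ⇒ 13;  out={6}∪out(13)={6}
  fail(19) 'dae': from fail(18)=5 chase 'e': 5→0 ⇒ 8;  out={7}∪out(8)={7}
  fail(4) 'dcbc': from fail(3)=12 chase 'c': 12→0 ⇒ 0;  out={0}∪out(0)={0}
  fail(11) 'edae': from fail(10)=18 chase 'e': 18 ⇒ 19;  out={2}∪out(19)={2,7}
  fail(15) 'dcba': from fail(3)=12 chase 'a': 12→0 ⇒ 5;  out={4}∪out(5)={4}

Text stream:
i=0 'b': node 0→12
i=1 'a': node 12→5 ·f
i=2 'd': node 5→1 ·f
i=3 'c': node 1→2
i=4 'c': node 2→0 ·f
i=5 'e': node 0→8
i=6 'd': node 8→9
i=7 'a': node 9→10
i=8 'e': node 10→11  ** P2@[5:8],P7@[6:8]
i=9 'd': node 11→9 ·f
i=10 'a': node 9→10
i=11 'e': node 10→11  ** P2@[8:11],P7@[9:11]
i=12 'e': node 11→8 ·f
i=13 'a': node 8→5 ·f
i=14 'e': node 5→8 ·f
i=15 'd': node 8→9
i=16 'a': node 9→10
i=17 'e': node 10→11  ** P2@[14:17],P7@[15:17]
i=18 'c': node 11→0 ·f
i=19 'e': node 0→8
i=20 'd': node 8→9
i=21 'c': node 9→2 ·f
i=22 'b': node 2→3
i=23 'c': node 3→4  ** P0@[20:23]
i=24 'd': node 4→1 ·f
i=25 'a': node 1→18
i=26 'c': node 18→6 ·f  ** P5@[25:26]
i=27 'b': node 6→12 ·f
i=28 'a': node 12→5 ·f
i=29 'c': node 5→6  ** P5@[28:29]
i=30 'e': node 6→7  ** P1@[28:30]
i=31 'a': node 7→5 ·f
i=32 'c': node 5→6  ** P5@[31:32]
i=33 'e': node 6→7  ** P1@[31:33]
i=34 'b': node 7→12 ·f
i=35 'd': node 12→13
i=36 'c': node 13→2 ·f
i=37 'b': node 2→3
i=38 'a': node 3→15  ** P4@[35:38]
i=39 'a': node 15→5 ·f
i=40 'c': node 5→6  ** P5@[39:40]
i=41 'b': node 6→12 ·f
i=42 'd': node 12→13
i=43 'c': node 13→2 ·f
i=44 'b': node 2→3
i=45 'a': node 3→15  ** P4@[42:45]
i=46 'e': node 15→8 ·f
i=47 'a': node 8→5 ·f
i=48 'e': node 5→8 ·f

Matches: [[8,2],[8,7],[11,2],[11,7],[17,2],[17,7],[23,0],[26,5],[29,5],[30,1],[32,5],[33,1],[38,4],[40,5],[45,4]]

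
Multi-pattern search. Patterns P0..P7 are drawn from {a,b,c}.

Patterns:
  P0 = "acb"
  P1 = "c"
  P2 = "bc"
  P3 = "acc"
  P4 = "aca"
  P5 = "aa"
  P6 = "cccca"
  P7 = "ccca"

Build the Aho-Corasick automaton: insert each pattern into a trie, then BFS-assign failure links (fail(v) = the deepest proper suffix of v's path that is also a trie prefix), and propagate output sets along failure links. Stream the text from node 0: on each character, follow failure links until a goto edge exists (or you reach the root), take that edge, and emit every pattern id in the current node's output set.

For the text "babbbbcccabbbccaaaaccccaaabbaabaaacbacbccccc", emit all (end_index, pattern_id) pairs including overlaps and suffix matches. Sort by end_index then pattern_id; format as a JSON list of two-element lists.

Build:
Trie (insert patterns):
  0='ε' goto a→1 b→5 c→4
  1='a' goto a→9 c→2
  2='ac' goto a→8 b→3 c→7
  3='acb' goto ·  [P0 ends]
  4='c' goto c→10  [P1 ends]
  5='b' goto c→6
  6='bc' goto ·  [P2 ends]
  7='acc' goto ·  [P3 ends]
  8='aca' goto ·  [P4 ends]
  9='aa' goto ·  [P5 ends]
  10='cc' goto c→11
  11='ccc' goto a→14 c→12
  12='cccc' goto a→13
  13='cccca' goto ·  [P6 ends]
  14='ccca' goto ·  [P7 ends]

BFS fail/out derivation:
  fail(1) 'a': from fail(0)=0 chase 'a': 0 ⇒ 0;  out=∅∪out(0)=∅
  fail(4) 'c': from fail(0)=0 chase 'c': 0 ⇒ 0;  out={1}∪out(0)={1}
  fail(5) 'b': from fail(0)=0 chase 'b': 0 ⇒ 0;  out=∅∪out(0)=∅
  fail(2) 'ac': from fail(1)=0 chase 'c': 0 ⇒ 4;  out=∅∪out(4)={1}
  fail(6) 'bc': from fail(5)=0 chase 'c': 0 ⇒ 4;  out={2}∪out(4)={1,2}
  fail(9) 'aa': from fail(1)=0 chase 'a': 0 ⇒ 1;  out={5}∪out(1)={5}
  fail(10) 'cc': from fail(4)=0 chase 'c': 0 ⇒ 4;  out=∅∪out(4)={1}
  fail(3) 'acb': from fail(2)=4 chase 'b': 4→0 ⇒ 5;  out={0}∪out(5)={0}
  fail(7) 'acc': from fail(2)=4 chase 'c': 4 ⇒ 10;  out={3}∪out(10)={1,3}
  fail(8) 'aca': from fail(2)=4 chase 'a': 4→0 ⇒ 1;  out={4}∪out(1)={4}
  fail(11) 'ccc': from fail(10)=4 chase 'c': 4 ⇒ 10;  out=∅∪out(10)={1}
  fail(12) 'cccc': from fail(11)=10 chase 'c': 10 ⇒ 11;  out=∅∪out(11)={1}
  fail(14) 'ccca': from fail(11)=10 chase 'a': 10→4→0 ⇒ 1;  out={7}∪out(1)={7}
  fail(13) 'cccca': from fail(12)=11 chase 'a': 11 ⇒ 14;  out={6}∪out(14)={6,7}

Run:
i=0 'b': node 0→5
i=1 'a': node 5→1 (fail-walked)
i=2 'b': node 1→5 (fail-walked)
i=3 'b': node 5→5 (fail-walked)
i=4 'b': node 5→5 (fail-walked)
i=5 'b': node 5→5 (fail-walked)
i=6 'c': node 5→6  → match P1@[6:6],P2@[5:6]
i=7 'c': node 6→10 (fail-walked)  → match P1@[7:7]
i=8 'c': node 10→11  → match P1@[8:8]
i=9 'a': node 11→14  → match P7@[6:9]
i=10 'b': node 14→5 (fail-walked)
i=11 'b': node 5→5 (fail-walked)
i=12 'b': node 5→5 (fail-walked)
i=13 'c': node 5→6  → match P1@[13:13],P2@[12:13]
i=14 'c': node 6→10 (fail-walked)  → match P1@[14:14]
i=15 'a': node 10→1 (fail-walked)
i=16 'a': node 1→9  → match P5@[15:16]
i=17 'a': node 9→9 (fail-walked)  → match P5@[16:17]
i=18 'a': node 9→9 (fail-walked)  → match P5@[17:18]
i=19 'c': node 9→2 (fail-walked)  → match P1@[19:19]
i=20 'c': node 2→7  → match P1@[20:20],P3@[18:20]
i=21 'c': node 7→11 (fail-walked)  → match P1@[21:21]
i=22 'c': node 11→12  → match P1@[22:22]
i=23 'a': node 12→13  → match P6@[19:23],P7@[20:23]
i=24 'a': node 13→9 (fail-walked)  → match P5@[23:24]
i=25 'a': node 9→9 (fail-walked)  → match P5@[24:25]
i=26 'b': node 9→5 (fail-walked)
i=27 'b': node 5→5 (fail-walked)
i=28 'a': node 5→1 (fail-walked)
i=29 'a': node 1→9  → match P5@[28:29]
i=30 'b': node 9→5 (fail-walked)
i=31 'a': node 5→1 (fail-walked)
i=32 'a': node 1→9  → match P5@[31:32]
i=33 'a': node 9→9 (fail-walked)  → match P5@[32:33]
i=34 'c': node 9→2 (fail-walked)  → match P1@[34:34]
i=35 'b': node 2→3  → match P0@[33:35]
i=36 'a': node 3→1 (fail-walked)
i=37 'c': node 1→2  → match P1@[37:37]
i=38 'b': node 2→3  → match P0@[36:38]
i=39 'c': node 3→6 (fail-walked)  → match P1@[39:39],P2@[38:39]
i=40 'c': node 6→10 (fail-walked)  → match P1@[40:40]
i=41 'c': node 10→11  → match P1@[41:41]
i=42 'c': node 11→12  → match P1@[42:42]
i=43 'c': node 12→12 (fail-walked)  → match P1@[43:43]

Result: [[6,1],[6,2],[7,1],[8,1],[9,7],[13,1],[13,2],[14,1],[16,5],[17,5],[18,5],[19,1],[20,1],[20,3],[21,1],[22,1],[23,6],[23,7],[24,5],[25,5],[29,5],[32,5],[33,5],[34,1],[35,0],[37,1],[38,0],[39,1],[39,2],[40,1],[41,1],[42,1],[43,1]]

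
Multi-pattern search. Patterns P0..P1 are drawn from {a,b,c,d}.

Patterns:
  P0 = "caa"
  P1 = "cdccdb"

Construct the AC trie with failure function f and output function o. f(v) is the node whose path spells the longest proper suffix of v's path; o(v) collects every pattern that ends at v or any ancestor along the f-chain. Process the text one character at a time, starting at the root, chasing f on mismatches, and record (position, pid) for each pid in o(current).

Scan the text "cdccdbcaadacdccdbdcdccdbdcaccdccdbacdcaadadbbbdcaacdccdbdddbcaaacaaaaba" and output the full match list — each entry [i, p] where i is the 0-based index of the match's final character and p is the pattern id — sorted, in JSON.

Construct AC machine:
Trie (insert patterns):
  n0 'ε': c→1
  n1 'c': a→2 d→4
  n2 'ca': a→3
  n3 'caa': ·  ←P0
  n4 'cd': c→5
  n5 'cdc': c→6
  n6 'cdcc': d→7
  n7 'cdccd': b→8
  n8 'cdccdb': ·  ←P1

Failure links (BFS by depth):
  fail(1) 'c': from fail(0)=0 chase 'c': 0 ⇒ 0;  out=∅∪out(0)=∅
  fail(2) 'ca': from fail(1)=0 chase 'a': 0 ⇒ 0;  out=∅∪out(0)=∅
  fail(4) 'cd': from fail(1)=0 chase 'd': 0 ⇒ 0;  out=∅∪out(0)=∅
  fail(3) 'caa': from fail(2)=0 chase 'a': 0 ⇒ 0;  out={0}∪out(0)={0}
  fail(5) 'cdc': from fail(4)=0 chase 'c': 0 ⇒ 1;  out=∅∪out(1)=∅
  fail(6) 'cdcc': from fail(5)=1 chase 'c': 1→0 ⇒ 1;  out=∅∪out(1)=∅
  fail(7) 'cdccd': from fail(6)=1 chase 'd': 1 ⇒ 4;  out=∅∪out(4)=∅
  fail(8) 'cdccdb': from fail(7)=4 chase 'b': 4→0 ⇒ 0;  out={1}∪out(0)={1}

Text stream:
i=0 'c': node 0→1
i=1 'd': node 1→4
i=2 'c': node 4→5
i=3 'c': node 5→6
i=4 'd': node 6→7
i=5 'b': node 7→8  emit P1@[0:5]
i=6 'c': node 8→1 (via fail)
i=7 'a': node 1→2
i=8 'a': node 2→3  emit P0@[6:8]
i=9 'd': node 3→0 (via fail)
i=10 'a': node 0→0
i=11 'c': node 0→1
i=12 'd': node 1→4
i=13 'c': node 4→5
i=14 'c': node 5→6
i=15 'd': node 6→7
i=16 'b': node 7→8  emit P1@[11:16]
i=17 'd': node 8→0 (via fail)
i=18 'c': node 0→1
i=19 'd': node 1→4
i=20 'c': node 4→5
i=21 'c': node 5→6
i=22 'd': node 6→7
i=23 'b': node 7→8  emit P1@[18:23]
i=24 'd': node 8→0 (via fail)
i=25 'c': node 0→1
i=26 'a': node 1→2
i=27 'c': node 2→1 (via fail)
i=28 'c': node 1→1 (via fail)
i=29 'd': node 1→4
i=30 'c': node 4→5
i=31 'c': node 5→6
i=32 'd': node 6→7
i=33 'b': node 7→8  emit P1@[28:33]
i=34 'a': node 8→0 (via fail)
i=35 'c': node 0→1
i=36 'd': node 1→4
i=37 'c': node 4→5
i=38 'a': node 5→2 (via fail)
i=39 'a': node 2→3  emit P0@[37:39]
i=40 'd': node 3→0 (via fail)
i=41 'a': node 0→0
i=42 'd': node 0→0
i=43 'b': node 0→0
i=44 'b': node 0→0
i=45 'b': node 0→0
i=46 'd': node 0→0
i=47 'c': node 0→1
i=48 'a': node 1→2
i=49 'a': node 2→3  emit P0@[47:49]
i=50 'c': node 3→1 (via fail)
i=51 'd': node 1→4
i=52 'c': node 4→5
i=53 'c': node 5→6
i=54 'd': node 6→7
i=55 'b': node 7→8  emit P1@[50:55]
i=56 'd': node 8→0 (via fail)
i=57 'd': node 0→0
i=58 'd': node 0→0
i=59 'b': node 0→0
i=60 'c': node 0→1
i=61 'a': node 1→2
i=62 'a': node 2→3  emit P0@[60:62]
i=63 'a': node 3→0 (via fail)
i=64 'c': node 0→1
i=65 'a': node 1→2
i=66 'a': node 2→3  emit P0@[64:66]
i=67 'a': node 3→0 (via fail)
i=68 'a': node 0→0
i=69 'b': node 0→0
i=70 'a': node 0→0

Result: [[5,1],[8,0],[16,1],[23,1],[33,1],[39,0],[49,0],[55,1],[62,0],[66,0]]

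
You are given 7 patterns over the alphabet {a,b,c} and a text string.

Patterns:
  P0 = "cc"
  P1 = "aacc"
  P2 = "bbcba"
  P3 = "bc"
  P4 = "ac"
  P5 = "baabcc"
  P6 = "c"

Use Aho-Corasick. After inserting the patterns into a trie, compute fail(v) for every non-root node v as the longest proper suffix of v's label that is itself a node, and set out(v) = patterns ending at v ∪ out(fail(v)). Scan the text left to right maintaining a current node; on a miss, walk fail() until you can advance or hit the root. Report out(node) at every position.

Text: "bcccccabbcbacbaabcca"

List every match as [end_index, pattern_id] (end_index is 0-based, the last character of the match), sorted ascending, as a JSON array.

Build automaton:
Trie nodes:
  n0 'ε': a→3 b→7 c→1
  n1 'c': c→2  [P6 ends]
  n2 'cc': ·  [P0 ends]
  n3 'a': a→4 c→13
  n4 'aa': c→5
  n5 'aac': c→6
  n6 'aacc': ·  [P1 ends]
  n7 'b': a→14 b→8 c→12
  n8 'bb': c→9
  n9 'bbc': b→10
  n10 'bbcb': a→11
  n11 'bbcba': ·  [P2 ends]
  n12 'bc': ·  [P3 ends]
  n13 'ac': ·  [P4 ends]
  n14 'ba': a→15
  n15 'baa': b→16
  n16 'baab': c→17
  n17 'baabc': c→18
  n18 'baabcc': ·  [P5 ends]

Failure links (BFS by depth):
  fail(1) 'c': from fail(0)=0 chase 'c': 0 ⇒ 0;  out={6}∪out(0)={6}
  fail(3) 'a': from fail(0)=0 chase 'a': 0 ⇒ 0;  out=∅∪out(0)=∅
  fail(7) 'b': from fail(0)=0 chase 'b': 0 ⇒ 0;  out=∅∪out(0)=∅
  fail(2) 'cc': from fail(1)=0 chase 'c': 0 ⇒ 1;  out={0}∪out(1)={0,6}
  fail(4) 'aa': from fail(3)=0 chase 'a': 0 ⇒ 3;  out=∅∪out(3)=∅
  fail(8) 'bb': from fail(7)=0 chase 'b': 0 ⇒ 7;  out=∅∪out(7)=∅
  fail(12) 'bc': from fail(7)=0 chase 'c': 0 ⇒ 1;  out={3}∪out(1)={3,6}
  fail(13) 'ac': from fail(3)=0 chase 'c': 0 ⇒ 1;  out={4}∪out(1)={4,6}
  fail(14) 'ba': from fail(7)=0 chase 'a': 0 ⇒ 3;  out=∅∪out(3)=∅
  fail(5) 'aac': from fail(4)=3 chase 'c': 3 ⇒ 13;  out=∅∪out(13)={4,6}
  fail(9) 'bbc': from fail(8)=7 chase 'c': 7 ⇒ 12;  out=∅∪out(12)={3,6}
  fail(15) 'baa': from fail(14)=3 chase 'a': 3 ⇒ 4;  out=∅∪out(4)=∅
  fail(6) 'aacc': from fail(5)=13 chase 'c': 13→1 ⇒ 2;  out={1}∪out(2)={0,1,6}
  fail(10) 'bbcb': from fail(9)=12 chase 'b': 12→1→0 ⇒ 7;  out=∅∪out(7)=∅
  fail(16) 'baab': from fail(15)=4 chase 'b': 4→3→0 ⇒ 7;  out=∅∪out(7)=∅
  fail(11) 'bbcba': from fail(10)=7 chase 'a': 7 ⇒ 14;  out={2}∪out(14)={2}
  fail(17) 'baabc': from fail(16)=7 chase 'c': 7 ⇒ 12;  out=∅∪out(12)={3,6}
  fail(18) 'baabcc': from fail(17)=12 chase 'c': 12→1 ⇒ 2;  out={5}∪out(2)={0,5,6}

Scan:
i=0 'b': node 0→7
i=1 'c': node 7→12  emit P3@[0:1],P6@[1:1]
i=2 'c': node 12→2 (fail-walked)  emit P0@[1:2],P6@[2:2]
i=3 'c': node 2→2 (fail-walked)  emit P0@[2:3],P6@[3:3]
i=4 'c': node 2→2 (fail-walked)  emit P0@[3:4],P6@[4:4]
i=5 'c': node 2→2 (fail-walked)  emit P0@[4:5],P6@[5:5]
i=6 'a': node 2→3 (fail-walked)
i=7 'b': node 3→7 (fail-walked)
i=8 'b': node 7→8
i=9 'c': node 8→9  emit P3@[8:9],P6@[9:9]
i=10 'b': node 9→10
i=11 'a': node 10→11  emit P2@[7:11]
i=12 'c': node 11→13 (fail-walked)  emit P4@[11:12],P6@[12:12]
i=13 'b': node 13→7 (fail-walked)
i=14 'a': node 7→14
i=15 'a': node 14→15
i=16 'b': node 15→16
i=17 'c': node 16→17  emit P3@[16:17],P6@[17:17]
i=18 'c': node 17→18  emit P0@[17:18],P5@[13:18],P6@[18:18]
i=19 'a': node 18→3 (fail-walked)

Result: [[1,3],[1,6],[2,0],[2,6],[3,0],[3,6],[4,0],[4,6],[5,0],[5,6],[9,3],[9,6],[11,2],[12,4],[12,6],[17,3],[17,6],[18,0],[18,5],[18,6]]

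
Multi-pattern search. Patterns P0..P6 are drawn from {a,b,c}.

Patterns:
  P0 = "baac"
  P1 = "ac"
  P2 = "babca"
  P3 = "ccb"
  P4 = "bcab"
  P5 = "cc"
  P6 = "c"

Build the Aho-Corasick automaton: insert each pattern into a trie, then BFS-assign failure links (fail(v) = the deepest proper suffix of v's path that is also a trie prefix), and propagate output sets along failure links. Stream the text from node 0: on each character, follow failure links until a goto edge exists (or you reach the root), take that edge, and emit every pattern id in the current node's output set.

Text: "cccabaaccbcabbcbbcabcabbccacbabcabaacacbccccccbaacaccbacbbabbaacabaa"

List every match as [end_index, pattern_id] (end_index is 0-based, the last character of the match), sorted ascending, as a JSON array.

Build:
Trie nodes:
  0='ε' goto a→5 b→1 c→10
  1='b' goto a→2 c→13
  2='ba' goto a→3 b→7
  3='baa' goto c→4
  4='baac' goto ·  [P0 ends]
  5='a' goto c→6
  6='ac' goto ·  [P1 ends]
  7='bab' goto c→8
  8='babc' goto a→9
  9='babca' goto ·  [P2 ends]
  10='c' goto c→11  [P6 ends]
  11='cc' goto b→12  [P5 ends]
  12='ccb' goto ·  [P3 ends]
  13='bc' goto a→14
  14='bca' goto b→15
  15='bcab' goto ·  [P4 ends]

Failure links (BFS by depth):
  n1('b'): parent n0 fail=0; on 'b' 0 → fail=0;  out ∅∪∅=∅
  n5('a'): parent n0 fail=0; on 'a' 0 → fail=0;  out ∅∪∅=∅
  n10('c'): parent n0 fail=0; on 'c' 0 → fail=0;  out {6}∪∅={6}
  n2('ba'): parent n1 fail=0; on 'a' 0 → fail=5;  out ∅∪∅=∅
  n6('ac'): parent n5 fail=0; on 'c' 0 → fail=10;  out {1}∪{6}={1,6}
  n11('cc'): parent n10 fail=0; on 'c' 0 → fail=10;  out {5}∪{6}={5,6}
  n13('bc'): parent n1 fail=0; on 'c' 0 → fail=10;  out ∅∪{6}={6}
  n3('baa'): parent n2 fail=5; on 'a' 5→0 → fail=5;  out ∅∪∅=∅
  n7('bab'): parent n2 fail=5; on 'b' 5→0 → fail=1;  out ∅∪∅=∅
  n12('ccb'): parent n11 fail=10; on 'b' 10→0 → fail=1;  out {3}∪∅={3}
  n14('bca'): parent n13 fail=10; on 'a' 10→0 → fail=5;  out ∅∪∅=∅
  n4('baac'): parent n3 fail=5; on 'c' 5 → fail=6;  out {0}∪{1,6}={0,1,6}
  n8('babc'): parent n7 fail=1; on 'c' 1 → fail=13;  out ∅∪{6}={6}
  n15('bcab'): parent n14 fail=5; on 'b' 5→0 → fail=1;  out {4}∪∅={4}
  n9('babca'): parent n8 fail=13; on 'a' 13 → fail=14;  out {2}∪∅={2}

Run:
pos 0 'c': at 10  ** P6@[0:0]
pos 1 'c': at 11  ** P5@[0:1],P6@[1:1]
pos 2 'c': at 11 (fail-walked)  ** P5@[1:2],P6@[2:2]
pos 3 'a': at 5 (fail-walked)
pos 4 'b': at 1 (fail-walked)
pos 5 'a': at 2
pos 6 'a': at 3
pos 7 'c': at 4  ** P0@[4:7],P1@[6:7],P6@[7:7]
pos 8 'c': at 11 (fail-walked)  ** P5@[7:8],P6@[8:8]
pos 9 'b': at 12  ** P3@[7:9]
pos 10 'c': at 13 (fail-walked)  ** P6@[10:10]
pos 11 'a': at 14
pos 12 'b': at 15  ** P4@[9:12]
pos 13 'b': at 1 (fail-walked)
pos 14 'c': at 13  ** P6@[14:14]
pos 15 'b': at 1 (fail-walked)
pos 16 'b': at 1 (fail-walked)
pos 17 'c': at 13  ** P6@[17:17]
pos 18 'a': at 14
pos 19 'b': at 15  ** P4@[16:19]
pos 20 'c': at 13 (fail-walked)  ** P6@[20:20]
pos 21 'a': at 14
pos 22 'b': at 15  ** P4@[19:22]
pos 23 'b': at 1 (fail-walked)
pos 24 'c': at 13  ** P6@[24:24]
pos 25 'c': at 11 (fail-walked)  ** P5@[24:25],P6@[25:25]
pos 26 'a': at 5 (fail-walked)
pos 27 'c': at 6  ** P1@[26:27],P6@[27:27]
pos 28 'b': at 1 (fail-walked)
pos 29 'a': at 2
pos 30 'b': at 7
pos 31 'c': at 8  ** P6@[31:31]
pos 32 'a': at 9  ** P2@[28:32]
pos 33 'b': at 15 (fail-walked)  ** P4@[30:33]
pos 34 'a': at 2 (fail-walked)
pos 35 'a': at 3
pos 36 'c': at 4  ** P0@[33:36],P1@[35:36],P6@[36:36]
pos 37 'a': at 5 (fail-walked)
pos 38 'c': at 6  ** P1@[37:38],P6@[38:38]
pos 39 'b': at 1 (fail-walked)
pos 40 'c': at 13  ** P6@[40:40]
pos 41 'c': at 11 (fail-walked)  ** P5@[40:41],P6@[41:41]
pos 42 'c': at 11 (fail-walked)  ** P5@[41:42],P6@[42:42]
pos 43 'c': at 11 (fail-walked)  ** P5@[42:43],P6@[43:43]
pos 44 'c': at 11 (fail-walked)  ** P5@[43:44],P6@[44:44]
pos 45 'c': at 11 (fail-walked)  ** P5@[44:45],P6@[45:45]
pos 46 'b': at 12  ** P3@[44:46]
pos 47 'a': at 2 (fail-walked)
pos 48 'a': at 3
pos 49 'c': at 4  ** P0@[46:49],P1@[48:49],P6@[49:49]
pos 50 'a': at 5 (fail-walked)
pos 51 'c': at 6  ** P1@[50:51],P6@[51:51]
pos 52 'c': at 11 (fail-walked)  ** P5@[51:52],P6@[52:52]
pos 53 'b': at 12  ** P3@[51:53]
pos 54 'a': at 2 (fail-walked)
pos 55 'c': at 6 (fail-walked)  ** P1@[54:55],P6@[55:55]
pos 56 'b': at 1 (fail-walked)
pos 57 'b': at 1 (fail-walked)
pos 58 'a': at 2
pos 59 'b': at 7
pos 60 'b': at 1 (fail-walked)
pos 61 'a': at 2
pos 62 'a': at 3
pos 63 'c': at 4  ** P0@[60:63],P1@[62:63],P6@[63:63]
pos 64 'a': at 5 (fail-walked)
pos 65 'b': at 1 (fail-walked)
pos 66 'a': at 2
pos 67 'a': at 3

All matches (sorted): [[0,6],[1,5],[1,6],[2,5],[2,6],[7,0],[7,1],[7,6],[8,5],[8,6],[9,3],[10,6],[12,4],[14,6],[17,6],[19,4],[20,6],[22,4],[24,6],[25,5],[25,6],[27,1],[27,6],[31,6],[32,2],[33,4],[36,0],[36,1],[36,6],[38,1],[38,6],[40,6],[41,5],[41,6],[42,5],[42,6],[43,5],[43,6],[44,5],[44,6],[45,5],[45,6],[46,3],[49,0],[49,1],[49,6],[51,1],[51,6],[52,5],[52,6],[53,3],[55,1],[55,6],[63,0],[63,1],[63,6]]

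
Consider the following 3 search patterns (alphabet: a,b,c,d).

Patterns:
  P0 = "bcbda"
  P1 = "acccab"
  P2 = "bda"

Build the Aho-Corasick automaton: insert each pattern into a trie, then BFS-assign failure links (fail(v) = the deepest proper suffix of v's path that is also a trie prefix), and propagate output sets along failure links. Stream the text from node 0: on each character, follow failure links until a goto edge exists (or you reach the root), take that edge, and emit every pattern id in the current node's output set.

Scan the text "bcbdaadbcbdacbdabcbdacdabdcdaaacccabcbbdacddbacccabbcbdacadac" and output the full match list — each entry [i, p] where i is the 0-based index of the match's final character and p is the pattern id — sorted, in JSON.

Build:
Trie nodes:
  0='ε' goto a→6 b→1
  1='b' goto c→2 d→12
  2='bc' goto b→3
  3='bcb' goto d→4
  4='bcbd' goto a→5
  5='bcbda' goto ·  [P0 ends]
  6='a' goto c→7
  7='ac' goto c→8
  8='acc' goto c→9
  9='accc' goto a→10
  10='accca' goto b→11
  11='acccab' goto ·  [P1 ends]
  12='bd' goto a→13
  13='bda' goto ·  [P2 ends]

Failure links (BFS by depth):
  n1('b'): parent n0 fail=0; on 'b' 0 → fail=0;  out ∅∪∅=∅
  n6('a'): parent n0 fail=0; on 'a' 0 → fail=0;  out ∅∪∅=∅
  n2('bc'): parent n1 fail=0; on 'c' 0 → fail=0;  out ∅∪∅=∅
  n7('ac'): parent n6 fail=0; on 'c' 0 → fail=0;  out ∅∪∅=∅
  n12('bd'): parent n1 fail=0; on 'd' 0 → fail=0;  out ∅∪∅=∅
  n3('bcb'): parent n2 fail=0; on 'b' 0 → fail=1;  out ∅∪∅=∅
  n8('acc'): parent n7 fail=0; on 'c' 0 → fail=0;  out ∅∪∅=∅
  n13('bda'): parent n12 fail=0; on 'a' 0 → fail=6;  out {2}∪∅={2}
  n4('bcbd'): parent n3 fail=1; on 'd' 1 → fail=12;  out ∅∪∅=∅
  n9('accc'): parent n8 fail=0; on 'c' 0 → fail=0;  out ∅∪∅=∅
  n5('bcbda'): parent n4 fail=12; on 'a' 12 → fail=13;  out {0}∪{2}={0,2}
  n10('accca'): parent n9 fail=0; on 'a' 0 → fail=6;  out ∅∪∅=∅
  n11('acccab'): parent n10 fail=6; on 'b' 6→0 → fail=1;  out {1}∪∅={1}

Text stream:
pos 0 'b': at 1
pos 1 'c': at 2
pos 2 'b': at 3
pos 3 'd': at 4
pos 4 'a': at 5  emit P0@[0:4],P2@[2:4]
pos 5 'a': at 6 (via fail)
pos 6 'd': at 0 (via fail)
pos 7 'b': at 1
pos 8 'c': at 2
pos 9 'b': at 3
pos 10 'd': at 4
pos 11 'a': at 5  emit P0@[7:11],P2@[9:11]
pos 12 'c': at 7 (via fail)
pos 13 'b': at 1 (via fail)
pos 14 'd': at 12
pos 15 'a': at 13  emit P2@[13:15]
pos 16 'b': at 1 (via fail)
pos 17 'c': at 2
pos 18 'b': at 3
pos 19 'd': at 4
pos 20 'a': at 5  emit P0@[16:20],P2@[18:20]
pos 21 'c': at 7 (via fail)
pos 22 'd': at 0 (via fail)
pos 23 'a': at 6
pos 24 'b': at 1 (via fail)
pos 25 'd': at 12
pos 26 'c': at 0 (via fail)
pos 27 'd': at 0
pos 28 'a': at 6
pos 29 'a': at 6 (via fail)
pos 30 'a': at 6 (via fail)
pos 31 'c': at 7
pos 32 'c': at 8
pos 33 'c': at 9
pos 34 'a': at 10
pos 35 'b': at 11  emit P1@[30:35]
pos 36 'c': at 2 (via fail)
pos 37 'b': at 3
pos 38 'b': at 1 (via fail)
pos 39 'd': at 12
pos 40 'a': at 13  emit P2@[38:40]
pos 41 'c': at 7 (via fail)
pos 42 'd': at 0 (via fail)
pos 43 'd': at 0
pos 44 'b': at 1
pos 45 'a': at 6 (via fail)
pos 46 'c': at 7
pos 47 'c': at 8
pos 48 'c': at 9
pos 49 'a': at 10
pos 50 'b': at 11  emit P1@[45:50]
pos 51 'b': at 1 (via fail)
pos 52 'c': at 2
pos 53 'b': at 3
pos 54 'd': at 4
pos 55 'a': at 5  emit P0@[51:55],P2@[53:55]
pos 56 'c': at 7 (via fail)
pos 57 'a': at 6 (via fail)
pos 58 'd': at 0 (via fail)
pos 59 'a': at 6
pos 60 'c': at 7

Result: [[4,0],[4,2],[11,0],[11,2],[15,2],[20,0],[20,2],[35,1],[40,2],[50,1],[55,0],[55,2]]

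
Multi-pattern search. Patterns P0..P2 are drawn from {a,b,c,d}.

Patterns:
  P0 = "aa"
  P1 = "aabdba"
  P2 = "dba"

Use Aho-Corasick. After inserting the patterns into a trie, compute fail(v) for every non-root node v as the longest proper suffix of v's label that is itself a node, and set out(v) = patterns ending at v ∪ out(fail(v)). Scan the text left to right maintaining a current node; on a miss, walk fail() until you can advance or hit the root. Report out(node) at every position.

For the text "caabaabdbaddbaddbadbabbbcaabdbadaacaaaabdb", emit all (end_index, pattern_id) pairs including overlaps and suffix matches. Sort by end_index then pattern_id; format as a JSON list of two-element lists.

Build automaton:
Trie nodes:
  n0 'ε': a→1 d→7
  n1 'a': a→2
  n2 'aa': b→3  [P0 ends]
  n3 'aab': d→4
  n4 'aabd': b→5
  n5 'aabdb': a→6
  n6 'aabdba': ·  [P1 ends]
  n7 'd': b→8
  n8 'db': a→9
  n9 'dba': ·  [P2 ends]

Failure links (BFS by depth):
  n1('a'): parent n0 fail=0; on 'a' 0 → fail=0;  out ∅∪∅=∅
  n7('d'): parent n0 fail=0; on 'd' 0 → fail=0;  out ∅∪∅=∅
  n2('aa'): parent n1 fail=0; on 'a' 0 → fail=1;  out {0}∪∅={0}
  n8('db'): parent n7 fail=0; on 'b' 0 → fail=0;  out ∅∪∅=∅
  n3('aab'): parent n2 fail=1; on 'b' 1→0 → fail=0;  out ∅∪∅=∅
  n9('dba'): parent n8 fail=0; on 'a' 0 → fail=1;  out {2}∪∅={2}
  n4('aabd'): parent n3 fail=0; on 'd' 0 → fail=7;  out ∅∪∅=∅
  n5('aabdb'): parent n4 fail=7; on 'b' 7 → fail=8;  out ∅∪∅=∅
  n6('aabdba'): parent n5 fail=8; on 'a' 8 → fail=9;  out {1}∪{2}={1,2}

Text stream:
pos 0 'c': at 0
pos 1 'a': at 1
pos 2 'a': at 2  emit P0@[1:2]
pos 3 'b': at 3
pos 4 'a': at 1 (fail-walked)
pos 5 'a': at 2  emit P0@[4:5]
pos 6 'b': at 3
pos 7 'd': at 4
pos 8 'b': at 5
pos 9 'a': at 6  emit P1@[4:9],P2@[7:9]
pos 10 'd': at 7 (fail-walked)
pos 11 'd': at 7 (fail-walked)
pos 12 'b': at 8
pos 13 'a': at 9  emit P2@[11:13]
pos 14 'd': at 7 (fail-walked)
pos 15 'd': at 7 (fail-walked)
pos 16 'b': at 8
pos 17 'a': at 9  emit P2@[15:17]
pos 18 'd': at 7 (fail-walked)
pos 19 'b': at 8
pos 20 'a': at 9  emit P2@[18:20]
pos 21 'b': at 0 (fail-walked)
pos 22 'b': at 0
pos 23 'b': at 0
pos 24 'c': at 0
pos 25 'a': at 1
pos 26 'a': at 2  emit P0@[25:26]
pos 27 'b': at 3
pos 28 'd': at 4
pos 29 'b': at 5
pos 30 'a': at 6  emit P1@[25:30],P2@[28:30]
pos 31 'd': at 7 (fail-walked)
pos 32 'a': at 1 (fail-walked)
pos 33 'a': at 2  emit P0@[32:33]
pos 34 'c': at 0 (fail-walked)
pos 35 'a': at 1
pos 36 'a': at 2  emit P0@[35:36]
pos 37 'a': at 2 (fail-walked)  emit P0@[36:37]
pos 38 'a': at 2 (fail-walked)  emit P0@[37:38]
pos 39 'b': at 3
pos 40 'd': at 4
pos 41 'b': at 5

Matches: [[2,0],[5,0],[9,1],[9,2],[13,2],[17,2],[20,2],[26,0],[30,1],[30,2],[33,0],[36,0],[37,0],[38,0]]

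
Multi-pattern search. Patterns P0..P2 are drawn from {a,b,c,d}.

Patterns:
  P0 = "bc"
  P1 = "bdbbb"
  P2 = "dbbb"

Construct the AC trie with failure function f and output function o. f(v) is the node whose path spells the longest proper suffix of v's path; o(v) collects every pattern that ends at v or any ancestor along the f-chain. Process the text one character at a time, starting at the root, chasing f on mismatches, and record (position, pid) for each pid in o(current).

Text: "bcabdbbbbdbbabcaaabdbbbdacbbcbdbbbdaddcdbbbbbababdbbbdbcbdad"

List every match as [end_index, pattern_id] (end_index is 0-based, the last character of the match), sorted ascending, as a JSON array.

Build:
Trie (insert patterns):
  0='ε' goto b→1 d→7
  1='b' goto c→2 d→3
  2='bc' goto ·  [P0 ends]
  3='bd' goto b→4
  4='bdb' goto b→5
  5='bdbb' goto b→6
  6='bdbbb' goto ·  [P1 ends]
  7='d' goto b→8
  8='db' goto b→9
  9='dbb' goto b→10
  10='dbbb' goto ·  [P2 ends]

Failure links (BFS by depth):
  n1('b'): parent n0 fail=0; on 'b' 0 → fail=0;  out ∅∪∅=∅
  n7('d'): parent n0 fail=0; on 'd' 0 → fail=0;  out ∅∪∅=∅
  n2('bc'): parent n1 fail=0; on 'c' 0 → fail=0;  out {0}∪∅={0}
  n3('bd'): parent n1 fail=0; on 'd' 0 → fail=7;  out ∅∪∅=∅
  n8('db'): parent n7 fail=0; on 'b' 0 → fail=1;  out ∅∪∅=∅
  n4('bdb'): parent n3 fail=7; on 'b' 7 → fail=8;  out ∅∪∅=∅
  n9('dbb'): parent n8 fail=1; on 'b' 1→0 → fail=1;  out ∅∪∅=∅
  n5('bdbb'): parent n4 fail=8; on 'b' 8 → fail=9;  out ∅∪∅=∅
  n10('dbbb'): parent n9 fail=1; on 'b' 1→0 → fail=1;  out {2}∪∅={2}
  n6('bdbbb'): parent n5 fail=9; on 'b' 9 → fail=10;  out {1}∪{2}={1,2}

Scan:
[0] read 'b'  n0⇒n1
[1] read 'c'  n1⇒n2  ** P0@[0:1]
[2] read 'a'  n2⇒n0 ·f
[3] read 'b'  n0⇒n1
[4] read 'd'  n1⇒n3
[5] read 'b'  n3⇒n4
[6] read 'b'  n4⇒n5
[7] read 'b'  n5⇒n6  ** P1@[3:7],P2@[4:7]
[8] read 'b'  n6⇒n1 ·f
[9] read 'd'  n1⇒n3
[10] read 'b'  n3⇒n4
[11] read 'b'  n4⇒n5
[12] read 'a'  n5⇒n0 ·f
[13] read 'b'  n0⇒n1
[14] read 'c'  n1⇒n2  ** P0@[13:14]
[15] read 'a'  n2⇒n0 ·f
[16] read 'a'  n0⇒n0
[17] read 'a'  n0⇒n0
[18] read 'b'  n0⇒n1
[19] read 'd'  n1⇒n3
[20] read 'b'  n3⇒n4
[21] read 'b'  n4⇒n5
[22] read 'b'  n5⇒n6  ** P1@[18:22],P2@[19:22]
[23] read 'd'  n6⇒n3 ·f
[24] read 'a'  n3⇒n0 ·f
[25] read 'c'  n0⇒n0
[26] read 'b'  n0⇒n1
[27] read 'b'  n1⇒n1 ·f
[28] read 'c'  n1⇒n2  ** P0@[27:28]
[29] read 'b'  n2⇒n1 ·f
[30] read 'd'  n1⇒n3
[31] read 'b'  n3⇒n4
[32] read 'b'  n4⇒n5
[33] read 'b'  n5⇒n6  ** P1@[29:33],P2@[30:33]
[34] read 'd'  n6⇒n3 ·f
[35] read 'a'  n3⇒n0 ·f
[36] read 'd'  n0⇒n7
[37] read 'd'  n7⇒n7 ·f
[38] read 'c'  n7⇒n0 ·f
[39] read 'd'  n0⇒n7
[40] read 'b'  n7⇒n8
[41] read 'b'  n8⇒n9
[42] read 'b'  n9⇒n10  ** P2@[39:42]
[43] read 'b'  n10⇒n1 ·f
[44] read 'b'  n1⇒n1 ·f
[45] read 'a'  n1⇒n0 ·f
[46] read 'b'  n0⇒n1
[47] read 'a'  n1⇒n0 ·f
[48] read 'b'  n0⇒n1
[49] read 'd'  n1⇒n3
[50] read 'b'  n3⇒n4
[51] read 'b'  n4⇒n5
[52] read 'b'  n5⇒n6  ** P1@[48:52],P2@[49:52]
[53] read 'd'  n6⇒n3 ·f
[54] read 'b'  n3⇒n4
[55] read 'c'  n4⇒n2 ·f  ** P0@[54:55]
[56] read 'b'  n2⇒n1 ·f
[57] read 'd'  n1⇒n3
[58] read 'a'  n3⇒n0 ·f
[59] read 'd'  n0⇒n7

Result: [[1,0],[7,1],[7,2],[14,0],[22,1],[22,2],[28,0],[33,1],[33,2],[42,2],[52,1],[52,2],[55,0]]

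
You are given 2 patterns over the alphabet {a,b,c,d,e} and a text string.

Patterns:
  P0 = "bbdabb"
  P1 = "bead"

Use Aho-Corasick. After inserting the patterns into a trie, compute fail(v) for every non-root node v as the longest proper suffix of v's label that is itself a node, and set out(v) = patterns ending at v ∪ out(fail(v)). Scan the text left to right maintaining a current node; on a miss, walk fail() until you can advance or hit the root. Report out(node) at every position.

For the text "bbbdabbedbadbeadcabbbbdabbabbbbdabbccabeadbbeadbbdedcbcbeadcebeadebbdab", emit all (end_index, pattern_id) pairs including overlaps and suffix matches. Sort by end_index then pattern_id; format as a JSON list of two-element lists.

Build automaton:
Trie nodes:
  n0 'ε': b→1
  n1 'b': b→2 e→7
  n2 'bb': d→3
  n3 'bbd': a→4
  n4 'bbda': b→5
  n5 'bbdab': b→6
  n6 'bbdabb': ·  ←P0
  n7 'be': a→8
  n8 'bea': d→9
  n9 'bead': ·  ←P1

Failure links (BFS by depth):
  fail(1) 'b': from fail(0)=0 chase 'b': 0 ⇒ 0;  out=∅∪out(0)=∅
  fail(2) 'bb': from fail(1)=0 chase 'b': 0 ⇒ 1;  out=∅∪out(1)=∅
  fail(7) 'be': from fail(1)=0 chase 'e': 0 ⇒ 0;  out=∅∪out(0)=∅
  fail(3) 'bbd': from fail(2)=1 chase 'd': 1→0 ⇒ 0;  out=∅∪out(0)=∅
  fail(8) 'bea': from fail(7)=0 chase 'a': 0 ⇒ 0;  out=∅∪out(0)=∅
  fail(4) 'bbda': from fail(3)=0 chase 'a': 0 ⇒ 0;  out=∅∪out(0)=∅
  fail(9) 'bead': from fail(8)=0 chase 'd': 0 ⇒ 0;  out={1}∪out(0)={1}
  fail(5) 'bbdab': from fail(4)=0 chase 'b': 0 ⇒ 1;  out=∅∪out(1)=∅
  fail(6) 'bbdabb': from fail(5)=1 chase 'b': 1 ⇒ 2;  out={0}∪out(2)={0}

Run:
pos 0 'b': at 1
pos 1 'b': at 2
pos 2 'b': at 2 (via fail)
pos 3 'd': at 3
pos 4 'a': at 4
pos 5 'b': at 5
pos 6 'b': at 6  → match P0@[1:6]
pos 7 'e': at 7 (via fail)
pos 8 'd': at 0 (via fail)
pos 9 'b': at 1
pos 10 'a': at 0 (via fail)
pos 11 'd': at 0
pos 12 'b': at 1
pos 13 'e': at 7
pos 14 'a': at 8
pos 15 'd': at 9  → match P1@[12:15]
pos 16 'c': at 0 (via fail)
pos 17 'a': at 0
pos 18 'b': at 1
pos 19 'b': at 2
pos 20 'b': at 2 (via fail)
pos 21 'b': at 2 (via fail)
pos 22 'd': at 3
pos 23 'a': at 4
pos 24 'b': at 5
pos 25 'b': at 6  → match P0@[20:25]
pos 26 'a': at 0 (via fail)
pos 27 'b': at 1
pos 28 'b': at 2
pos 29 'b': at 2 (via fail)
pos 30 'b': at 2 (via fail)
pos 31 'd': at 3
pos 32 'a': at 4
pos 33 'b': at 5
pos 34 'b': at 6  → match P0@[29:34]
pos 35 'c': at 0 (via fail)
pos 36 'c': at 0
pos 37 'a': at 0
pos 38 'b': at 1
pos 39 'e': at 7
pos 40 'a': at 8
pos 41 'd': at 9  → match P1@[38:41]
pos 42 'b': at 1 (via fail)
pos 43 'b': at 2
pos 44 'e': at 7 (via fail)
pos 45 'a': at 8
pos 46 'd': at 9  → match P1@[43:46]
pos 47 'b': at 1 (via fail)
pos 48 'b': at 2
pos 49 'd': at 3
pos 50 'e': at 0 (via fail)
pos 51 'd': at 0
pos 52 'c': at 0
pos 53 'b': at 1
pos 54 'c': at 0 (via fail)
pos 55 'b': at 1
pos 56 'e': at 7
pos 57 'a': at 8
pos 58 'd': at 9  → match P1@[55:58]
pos 59 'c': at 0 (via fail)
pos 60 'e': at 0
pos 61 'b': at 1
pos 62 'e': at 7
pos 63 'a': at 8
pos 64 'd': at 9  → match P1@[61:64]
pos 65 'e': at 0 (via fail)
pos 66 'b': at 1
pos 67 'b': at 2
pos 68 'd': at 3
pos 69 'a': at 4
pos 70 'b': at 5

Result: [[6,0],[15,1],[25,0],[34,0],[41,1],[46,1],[58,1],[64,1]]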